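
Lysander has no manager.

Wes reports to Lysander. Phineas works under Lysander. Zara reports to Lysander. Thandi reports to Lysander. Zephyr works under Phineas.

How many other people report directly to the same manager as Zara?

3

Zara reports to Lysander. Lysander's other direct reports are Wes, Phineas, Thandi — 3 peers.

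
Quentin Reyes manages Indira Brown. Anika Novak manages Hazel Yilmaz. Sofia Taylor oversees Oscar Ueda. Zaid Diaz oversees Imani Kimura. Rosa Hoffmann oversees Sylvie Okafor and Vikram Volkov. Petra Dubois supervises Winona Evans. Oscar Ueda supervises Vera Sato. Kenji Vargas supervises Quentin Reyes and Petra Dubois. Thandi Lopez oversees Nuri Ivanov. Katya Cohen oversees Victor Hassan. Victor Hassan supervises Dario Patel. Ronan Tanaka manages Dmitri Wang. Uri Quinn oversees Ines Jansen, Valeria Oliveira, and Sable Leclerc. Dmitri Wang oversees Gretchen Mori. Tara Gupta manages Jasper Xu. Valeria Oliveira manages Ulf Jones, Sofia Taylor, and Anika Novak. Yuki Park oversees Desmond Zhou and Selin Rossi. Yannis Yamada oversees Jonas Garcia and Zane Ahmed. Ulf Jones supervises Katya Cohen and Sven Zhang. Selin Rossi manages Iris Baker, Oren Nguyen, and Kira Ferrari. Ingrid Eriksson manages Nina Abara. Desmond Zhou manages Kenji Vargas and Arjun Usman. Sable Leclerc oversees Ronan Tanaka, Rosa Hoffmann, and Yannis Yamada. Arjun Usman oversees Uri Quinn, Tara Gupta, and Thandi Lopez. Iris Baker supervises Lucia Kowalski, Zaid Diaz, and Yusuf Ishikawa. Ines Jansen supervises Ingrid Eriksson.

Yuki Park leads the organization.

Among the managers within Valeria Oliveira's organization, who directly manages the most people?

Valeria Oliveira

Direct-report counts within Valeria Oliveira's organization: Valeria Oliveira has 3; Anika Novak has 1; Sofia Taylor has 1; Oscar Ueda has 1; Ulf Jones has 2; Katya Cohen has 1; Victor Hassan has 1. The largest is 3, held by Valeria Oliveira.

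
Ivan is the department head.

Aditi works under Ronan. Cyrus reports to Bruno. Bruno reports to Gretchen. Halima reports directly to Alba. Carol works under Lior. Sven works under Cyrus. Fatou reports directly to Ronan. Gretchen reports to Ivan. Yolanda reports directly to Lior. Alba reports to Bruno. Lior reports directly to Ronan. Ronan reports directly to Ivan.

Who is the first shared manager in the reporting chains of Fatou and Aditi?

Ronan

Fatou's chain of managers is Ronan, Ivan. Aditi's chain of managers is Ronan, Ivan. The first manager that appears in both chains is Ronan.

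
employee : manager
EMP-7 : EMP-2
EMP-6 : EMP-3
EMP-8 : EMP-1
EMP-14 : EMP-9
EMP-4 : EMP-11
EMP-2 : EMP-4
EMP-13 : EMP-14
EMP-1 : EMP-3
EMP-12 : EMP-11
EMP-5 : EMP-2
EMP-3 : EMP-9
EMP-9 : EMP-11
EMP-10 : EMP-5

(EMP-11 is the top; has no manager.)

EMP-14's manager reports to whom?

EMP-14 reports to EMP-9, and EMP-9 reports to EMP-11. So EMP-14's skip-level manager is EMP-11.

EMP-11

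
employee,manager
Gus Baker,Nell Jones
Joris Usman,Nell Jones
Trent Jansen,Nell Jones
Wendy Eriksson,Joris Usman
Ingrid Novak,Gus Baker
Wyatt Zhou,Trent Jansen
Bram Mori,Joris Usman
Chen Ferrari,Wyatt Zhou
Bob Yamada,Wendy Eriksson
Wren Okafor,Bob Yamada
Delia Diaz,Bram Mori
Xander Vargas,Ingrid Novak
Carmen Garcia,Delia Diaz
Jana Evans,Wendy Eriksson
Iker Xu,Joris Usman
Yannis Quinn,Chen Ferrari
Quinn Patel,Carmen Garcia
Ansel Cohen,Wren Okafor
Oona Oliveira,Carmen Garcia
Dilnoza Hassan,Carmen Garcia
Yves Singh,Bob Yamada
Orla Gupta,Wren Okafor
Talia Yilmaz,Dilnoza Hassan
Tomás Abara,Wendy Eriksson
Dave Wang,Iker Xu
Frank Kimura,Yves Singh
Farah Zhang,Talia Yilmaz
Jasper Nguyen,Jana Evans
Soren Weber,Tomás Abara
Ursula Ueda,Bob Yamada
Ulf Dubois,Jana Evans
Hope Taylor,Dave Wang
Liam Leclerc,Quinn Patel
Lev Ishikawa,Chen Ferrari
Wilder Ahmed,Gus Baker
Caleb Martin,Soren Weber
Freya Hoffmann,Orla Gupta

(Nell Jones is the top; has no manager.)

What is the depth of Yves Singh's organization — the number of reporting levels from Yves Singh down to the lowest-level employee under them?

The longest chain under Yves Singh runs Yves Singh → Frank Kimura, which is 1 level below Yves Singh.

1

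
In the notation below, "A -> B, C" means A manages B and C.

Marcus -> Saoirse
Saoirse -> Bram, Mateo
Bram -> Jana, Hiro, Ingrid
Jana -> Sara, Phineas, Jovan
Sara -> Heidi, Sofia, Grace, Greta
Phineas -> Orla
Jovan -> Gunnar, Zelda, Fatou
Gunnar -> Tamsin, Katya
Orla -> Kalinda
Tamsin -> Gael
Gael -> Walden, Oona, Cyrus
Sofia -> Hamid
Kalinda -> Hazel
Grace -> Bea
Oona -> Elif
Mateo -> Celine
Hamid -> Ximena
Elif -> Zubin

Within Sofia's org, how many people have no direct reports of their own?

1

The only person in Sofia's organization with no one reporting to them is Ximena. That is 1.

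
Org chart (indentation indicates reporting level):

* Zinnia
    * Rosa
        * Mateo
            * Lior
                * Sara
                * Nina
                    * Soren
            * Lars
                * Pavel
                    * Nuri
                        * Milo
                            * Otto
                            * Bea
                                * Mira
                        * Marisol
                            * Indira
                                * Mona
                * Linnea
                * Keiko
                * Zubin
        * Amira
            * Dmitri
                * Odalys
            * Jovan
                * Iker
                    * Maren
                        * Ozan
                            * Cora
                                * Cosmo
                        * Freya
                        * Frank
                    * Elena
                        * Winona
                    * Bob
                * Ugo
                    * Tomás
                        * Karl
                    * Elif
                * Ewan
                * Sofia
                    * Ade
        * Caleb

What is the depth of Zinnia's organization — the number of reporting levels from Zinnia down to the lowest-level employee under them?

The longest chain under Zinnia runs Zinnia → Rosa → Amira → Jovan → Iker → Maren → Ozan → Cora → Cosmo, which is 8 levels below Zinnia.

8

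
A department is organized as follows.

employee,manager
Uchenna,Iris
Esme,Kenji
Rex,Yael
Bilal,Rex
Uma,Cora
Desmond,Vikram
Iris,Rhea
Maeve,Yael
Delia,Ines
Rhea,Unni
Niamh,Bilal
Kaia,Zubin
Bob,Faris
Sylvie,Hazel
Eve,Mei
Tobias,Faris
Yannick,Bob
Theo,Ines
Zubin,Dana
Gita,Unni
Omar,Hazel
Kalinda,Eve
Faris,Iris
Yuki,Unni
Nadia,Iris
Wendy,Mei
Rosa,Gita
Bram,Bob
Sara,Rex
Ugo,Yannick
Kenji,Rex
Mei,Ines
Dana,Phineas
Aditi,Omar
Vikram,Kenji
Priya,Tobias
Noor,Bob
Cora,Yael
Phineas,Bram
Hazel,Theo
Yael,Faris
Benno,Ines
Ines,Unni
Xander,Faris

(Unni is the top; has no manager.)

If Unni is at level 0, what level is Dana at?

7

Chain from Dana up to Unni: Dana → Phineas → Bram → Bob → Faris → Iris → Rhea → Unni. That is 7 steps up, so Dana is 7 levels below Unni.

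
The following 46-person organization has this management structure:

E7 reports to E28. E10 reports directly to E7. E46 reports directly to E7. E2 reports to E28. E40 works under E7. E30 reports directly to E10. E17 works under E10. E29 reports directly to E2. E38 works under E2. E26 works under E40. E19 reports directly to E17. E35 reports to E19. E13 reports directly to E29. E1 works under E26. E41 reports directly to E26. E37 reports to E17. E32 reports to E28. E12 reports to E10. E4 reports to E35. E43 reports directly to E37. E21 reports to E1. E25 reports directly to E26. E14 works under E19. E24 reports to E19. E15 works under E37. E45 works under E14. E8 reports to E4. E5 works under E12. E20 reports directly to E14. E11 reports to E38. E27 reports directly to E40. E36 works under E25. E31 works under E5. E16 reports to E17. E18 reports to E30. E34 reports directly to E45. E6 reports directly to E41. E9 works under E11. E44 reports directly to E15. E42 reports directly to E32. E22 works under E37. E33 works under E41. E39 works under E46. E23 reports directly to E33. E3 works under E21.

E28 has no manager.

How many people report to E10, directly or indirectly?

21

E10 directly manages E30, E17, E12. Under E30: E18 (1). Under E17: E16, E37, E22, E15, E44, E43, E19, E24, E14, E20, E45, E34, E35, E4, E8 (15). Under E12: E5, E31 (2). So E10's organization is 3 direct reports plus everyone under them: 2 + 16 + 3 = 21.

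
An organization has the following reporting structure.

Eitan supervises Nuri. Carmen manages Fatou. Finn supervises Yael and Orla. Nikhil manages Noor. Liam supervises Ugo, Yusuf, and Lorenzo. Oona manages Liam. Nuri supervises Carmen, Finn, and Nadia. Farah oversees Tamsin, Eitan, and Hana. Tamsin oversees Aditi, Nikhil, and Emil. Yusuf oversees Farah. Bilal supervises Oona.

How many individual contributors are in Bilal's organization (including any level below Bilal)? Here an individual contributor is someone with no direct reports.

10

The people in Bilal's organization with no one reporting to them are Ugo, Lorenzo, Hana, Nadia, Orla, Yael, Fatou, Noor, Emil, Aditi. That is 10.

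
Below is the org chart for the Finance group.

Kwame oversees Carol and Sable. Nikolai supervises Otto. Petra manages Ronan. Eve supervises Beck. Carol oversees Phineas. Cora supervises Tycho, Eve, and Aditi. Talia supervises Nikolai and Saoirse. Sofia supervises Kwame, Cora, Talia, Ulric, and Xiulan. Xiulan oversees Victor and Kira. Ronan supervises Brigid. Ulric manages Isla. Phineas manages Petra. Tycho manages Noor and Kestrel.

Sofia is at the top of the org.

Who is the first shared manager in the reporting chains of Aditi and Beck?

Aditi's chain of managers is Cora, Sofia. Beck's chain of managers is Eve, Cora, Sofia. The first manager that appears in both chains is Cora.

Cora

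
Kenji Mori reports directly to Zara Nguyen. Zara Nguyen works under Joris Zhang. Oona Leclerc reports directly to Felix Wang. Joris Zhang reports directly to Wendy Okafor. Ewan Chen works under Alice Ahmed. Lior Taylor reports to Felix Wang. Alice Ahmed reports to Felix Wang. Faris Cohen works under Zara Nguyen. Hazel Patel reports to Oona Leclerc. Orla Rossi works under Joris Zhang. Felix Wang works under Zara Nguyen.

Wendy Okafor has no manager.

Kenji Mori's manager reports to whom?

Kenji Mori reports to Zara Nguyen, and Zara Nguyen reports to Joris Zhang. So Kenji Mori's skip-level manager is Joris Zhang.

Joris Zhang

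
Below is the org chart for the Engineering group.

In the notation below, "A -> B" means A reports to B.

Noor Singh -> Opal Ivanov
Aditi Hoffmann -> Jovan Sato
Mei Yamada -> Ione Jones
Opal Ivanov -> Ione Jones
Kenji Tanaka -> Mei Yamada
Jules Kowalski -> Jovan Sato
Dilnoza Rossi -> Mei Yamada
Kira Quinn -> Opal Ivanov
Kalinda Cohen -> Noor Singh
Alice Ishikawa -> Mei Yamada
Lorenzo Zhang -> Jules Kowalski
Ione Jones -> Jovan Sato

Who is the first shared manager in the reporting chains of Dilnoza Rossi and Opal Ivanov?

Dilnoza Rossi's chain of managers is Mei Yamada, Ione Jones, Jovan Sato. Opal Ivanov's chain of managers is Ione Jones, Jovan Sato. The first manager that appears in both chains is Ione Jones.

Ione Jones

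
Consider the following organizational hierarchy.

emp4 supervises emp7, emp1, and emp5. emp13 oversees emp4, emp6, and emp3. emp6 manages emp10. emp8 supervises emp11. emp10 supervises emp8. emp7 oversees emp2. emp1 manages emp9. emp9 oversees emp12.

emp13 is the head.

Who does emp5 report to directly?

emp4

emp5 reports directly to emp4.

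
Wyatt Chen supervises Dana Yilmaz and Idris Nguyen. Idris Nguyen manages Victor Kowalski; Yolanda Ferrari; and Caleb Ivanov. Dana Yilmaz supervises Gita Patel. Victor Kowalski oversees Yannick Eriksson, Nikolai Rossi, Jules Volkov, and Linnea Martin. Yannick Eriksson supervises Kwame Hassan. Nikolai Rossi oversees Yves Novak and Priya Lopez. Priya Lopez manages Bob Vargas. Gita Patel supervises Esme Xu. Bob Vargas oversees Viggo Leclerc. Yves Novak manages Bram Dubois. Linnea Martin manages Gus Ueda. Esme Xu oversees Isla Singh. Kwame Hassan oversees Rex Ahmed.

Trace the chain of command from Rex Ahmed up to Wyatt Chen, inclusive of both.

Rex Ahmed reports to Kwame Hassan. Kwame Hassan reports to Yannick Eriksson. Yannick Eriksson reports to Victor Kowalski. Victor Kowalski reports to Idris Nguyen. Idris Nguyen reports to Wyatt Chen. Wyatt Chen is at the top.

Rex Ahmed -> Kwame Hassan -> Yannick Eriksson -> Victor Kowalski -> Idris Nguyen -> Wyatt Chen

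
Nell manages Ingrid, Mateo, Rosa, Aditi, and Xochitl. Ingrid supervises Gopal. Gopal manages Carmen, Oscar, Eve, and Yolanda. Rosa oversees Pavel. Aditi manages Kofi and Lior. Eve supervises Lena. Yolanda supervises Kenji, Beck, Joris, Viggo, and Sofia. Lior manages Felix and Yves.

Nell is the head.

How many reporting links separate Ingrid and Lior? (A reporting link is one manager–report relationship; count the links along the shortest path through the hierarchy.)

3

Ingrid is 1 level below Nell, and Lior is 2 levels below Nell (their lowest common manager). The shortest path runs up from Ingrid to Nell and back down to Lior: 1 + 2 = 3 links.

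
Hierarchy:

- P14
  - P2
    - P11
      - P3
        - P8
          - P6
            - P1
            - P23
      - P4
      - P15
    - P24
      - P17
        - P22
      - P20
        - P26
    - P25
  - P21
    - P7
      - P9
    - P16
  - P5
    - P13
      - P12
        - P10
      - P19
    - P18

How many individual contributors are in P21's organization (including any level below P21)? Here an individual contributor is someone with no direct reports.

2

The people in P21's organization with no one reporting to them are P16, P9. That is 2.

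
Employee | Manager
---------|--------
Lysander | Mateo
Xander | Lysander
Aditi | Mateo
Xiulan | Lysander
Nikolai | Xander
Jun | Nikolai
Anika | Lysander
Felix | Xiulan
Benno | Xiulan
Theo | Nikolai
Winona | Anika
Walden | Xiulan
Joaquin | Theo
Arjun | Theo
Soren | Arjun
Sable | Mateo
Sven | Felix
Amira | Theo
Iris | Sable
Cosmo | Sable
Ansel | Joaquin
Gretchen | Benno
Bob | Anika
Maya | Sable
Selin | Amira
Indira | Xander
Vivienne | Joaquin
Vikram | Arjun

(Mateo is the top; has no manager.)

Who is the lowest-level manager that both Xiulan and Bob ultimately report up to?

Xiulan's chain of managers is Lysander, Mateo. Bob's chain of managers is Anika, Lysander, Mateo. The first manager that appears in both chains is Lysander.

Lysander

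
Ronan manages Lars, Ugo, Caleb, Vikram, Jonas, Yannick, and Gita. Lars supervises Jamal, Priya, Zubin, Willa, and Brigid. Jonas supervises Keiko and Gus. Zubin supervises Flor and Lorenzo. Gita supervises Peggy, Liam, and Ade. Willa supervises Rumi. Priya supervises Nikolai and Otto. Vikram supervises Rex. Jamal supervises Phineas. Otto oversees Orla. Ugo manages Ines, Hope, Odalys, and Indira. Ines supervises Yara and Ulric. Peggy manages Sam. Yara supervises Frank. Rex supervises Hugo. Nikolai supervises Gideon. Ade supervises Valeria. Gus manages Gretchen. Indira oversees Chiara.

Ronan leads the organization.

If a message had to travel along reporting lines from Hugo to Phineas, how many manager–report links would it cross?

6

Hugo is 3 levels below Ronan, and Phineas is 3 levels below Ronan (their lowest common manager). The shortest path runs up from Hugo to Ronan and back down to Phineas: 3 + 3 = 6 links.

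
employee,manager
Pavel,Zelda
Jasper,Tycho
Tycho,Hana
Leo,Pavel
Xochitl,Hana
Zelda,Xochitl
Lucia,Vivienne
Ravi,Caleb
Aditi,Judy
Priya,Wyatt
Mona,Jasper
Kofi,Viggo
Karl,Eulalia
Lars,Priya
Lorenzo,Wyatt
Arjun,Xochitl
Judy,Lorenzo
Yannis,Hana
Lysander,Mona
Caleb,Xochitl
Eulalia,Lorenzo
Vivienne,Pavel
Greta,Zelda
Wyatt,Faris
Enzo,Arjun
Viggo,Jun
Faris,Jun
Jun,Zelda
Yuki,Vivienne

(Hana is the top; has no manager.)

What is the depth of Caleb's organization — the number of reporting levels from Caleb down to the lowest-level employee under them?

1

The longest chain under Caleb runs Caleb → Ravi, which is 1 level below Caleb.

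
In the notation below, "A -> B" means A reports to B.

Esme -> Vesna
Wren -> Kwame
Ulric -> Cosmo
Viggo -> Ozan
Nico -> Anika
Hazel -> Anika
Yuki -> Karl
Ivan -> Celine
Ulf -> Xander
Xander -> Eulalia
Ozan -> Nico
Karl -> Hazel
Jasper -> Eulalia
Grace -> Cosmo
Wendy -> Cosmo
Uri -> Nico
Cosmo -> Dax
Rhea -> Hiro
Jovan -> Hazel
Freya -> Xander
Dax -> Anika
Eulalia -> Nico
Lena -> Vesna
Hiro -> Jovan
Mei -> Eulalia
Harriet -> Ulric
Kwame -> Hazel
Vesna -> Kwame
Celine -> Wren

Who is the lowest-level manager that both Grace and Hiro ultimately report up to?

Anika

Grace's chain of managers is Cosmo, Dax, Anika. Hiro's chain of managers is Jovan, Hazel, Anika. The first manager that appears in both chains is Anika.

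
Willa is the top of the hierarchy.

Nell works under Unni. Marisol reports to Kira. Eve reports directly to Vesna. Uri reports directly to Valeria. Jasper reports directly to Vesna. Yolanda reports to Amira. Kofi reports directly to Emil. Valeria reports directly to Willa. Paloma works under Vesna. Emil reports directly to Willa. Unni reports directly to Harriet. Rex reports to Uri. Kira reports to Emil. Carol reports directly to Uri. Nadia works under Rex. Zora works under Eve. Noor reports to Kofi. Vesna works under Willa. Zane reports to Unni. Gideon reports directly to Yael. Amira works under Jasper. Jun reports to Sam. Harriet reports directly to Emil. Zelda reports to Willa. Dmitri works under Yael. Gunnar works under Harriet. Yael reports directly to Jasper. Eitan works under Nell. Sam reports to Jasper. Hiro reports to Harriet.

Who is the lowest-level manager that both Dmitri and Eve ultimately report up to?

Dmitri's chain of managers is Yael, Jasper, Vesna, Willa. Eve's chain of managers is Vesna, Willa. The first manager that appears in both chains is Vesna.

Vesna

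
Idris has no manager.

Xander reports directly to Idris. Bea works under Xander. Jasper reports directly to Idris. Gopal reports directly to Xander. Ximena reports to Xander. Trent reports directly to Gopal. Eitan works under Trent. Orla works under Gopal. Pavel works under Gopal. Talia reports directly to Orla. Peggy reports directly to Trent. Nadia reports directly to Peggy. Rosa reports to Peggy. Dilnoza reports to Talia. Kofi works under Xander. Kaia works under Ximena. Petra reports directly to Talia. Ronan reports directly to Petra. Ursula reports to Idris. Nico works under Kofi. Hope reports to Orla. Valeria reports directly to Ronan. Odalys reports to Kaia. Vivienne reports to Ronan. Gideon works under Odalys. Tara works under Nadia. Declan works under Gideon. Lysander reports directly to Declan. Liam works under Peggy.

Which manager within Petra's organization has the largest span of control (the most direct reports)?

Ronan

Direct-report counts within Petra's organization: Petra has 1; Ronan has 2. The largest is 2, held by Ronan.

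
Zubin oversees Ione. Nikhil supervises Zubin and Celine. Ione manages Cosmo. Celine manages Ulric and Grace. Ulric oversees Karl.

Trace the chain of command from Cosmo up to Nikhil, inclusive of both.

Cosmo reports to Ione. Ione reports to Zubin. Zubin reports to Nikhil. Nikhil is at the top.

Cosmo -> Ione -> Zubin -> Nikhil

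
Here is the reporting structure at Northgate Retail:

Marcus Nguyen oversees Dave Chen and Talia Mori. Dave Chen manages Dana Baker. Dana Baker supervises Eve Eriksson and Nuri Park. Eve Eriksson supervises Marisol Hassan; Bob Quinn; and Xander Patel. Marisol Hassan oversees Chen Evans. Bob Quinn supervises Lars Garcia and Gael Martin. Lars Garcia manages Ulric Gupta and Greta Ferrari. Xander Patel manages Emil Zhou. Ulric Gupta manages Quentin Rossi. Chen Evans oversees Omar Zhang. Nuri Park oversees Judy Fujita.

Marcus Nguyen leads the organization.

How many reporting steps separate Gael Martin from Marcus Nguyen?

5

Chain from Gael Martin up to Marcus Nguyen: Gael Martin → Bob Quinn → Eve Eriksson → Dana Baker → Dave Chen → Marcus Nguyen. That is 5 steps up, so Gael Martin is 5 levels below Marcus Nguyen.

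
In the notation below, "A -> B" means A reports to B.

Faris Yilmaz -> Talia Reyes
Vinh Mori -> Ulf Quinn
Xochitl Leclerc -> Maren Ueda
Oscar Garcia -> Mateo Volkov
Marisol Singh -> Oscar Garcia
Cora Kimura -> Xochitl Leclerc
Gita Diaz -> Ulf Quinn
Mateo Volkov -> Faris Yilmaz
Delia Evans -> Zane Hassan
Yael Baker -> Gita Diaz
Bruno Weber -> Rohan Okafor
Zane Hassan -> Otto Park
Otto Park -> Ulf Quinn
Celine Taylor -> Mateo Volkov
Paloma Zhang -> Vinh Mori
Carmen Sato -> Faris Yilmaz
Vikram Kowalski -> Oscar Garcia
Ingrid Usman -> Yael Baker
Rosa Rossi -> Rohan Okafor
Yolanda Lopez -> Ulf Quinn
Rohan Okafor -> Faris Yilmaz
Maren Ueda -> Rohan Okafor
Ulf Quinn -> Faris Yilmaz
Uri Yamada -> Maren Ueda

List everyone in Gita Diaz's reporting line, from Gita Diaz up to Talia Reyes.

Gita Diaz -> Ulf Quinn -> Faris Yilmaz -> Talia Reyes

Gita Diaz reports to Ulf Quinn. Ulf Quinn reports to Faris Yilmaz. Faris Yilmaz reports to Talia Reyes. Talia Reyes is at the top.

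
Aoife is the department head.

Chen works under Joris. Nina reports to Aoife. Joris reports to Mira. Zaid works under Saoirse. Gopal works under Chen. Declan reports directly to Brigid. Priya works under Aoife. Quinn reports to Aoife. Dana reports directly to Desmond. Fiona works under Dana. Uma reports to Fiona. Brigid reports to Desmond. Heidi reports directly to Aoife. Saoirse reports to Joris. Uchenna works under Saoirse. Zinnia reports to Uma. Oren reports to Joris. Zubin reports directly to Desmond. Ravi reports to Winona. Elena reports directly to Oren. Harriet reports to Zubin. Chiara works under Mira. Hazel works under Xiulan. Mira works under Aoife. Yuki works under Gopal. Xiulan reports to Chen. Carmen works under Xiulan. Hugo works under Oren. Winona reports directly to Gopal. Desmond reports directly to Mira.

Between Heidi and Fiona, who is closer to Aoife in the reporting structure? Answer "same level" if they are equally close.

Heidi is 1 level below Aoife; Fiona is 4. Heidi is higher.

Heidi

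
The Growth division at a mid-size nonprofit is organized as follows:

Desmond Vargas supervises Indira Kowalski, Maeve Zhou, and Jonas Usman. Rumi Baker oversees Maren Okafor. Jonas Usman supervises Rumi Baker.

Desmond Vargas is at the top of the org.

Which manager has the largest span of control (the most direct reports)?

Direct-report counts: Desmond Vargas has 3; Jonas Usman has 1; Rumi Baker has 1. The largest is 3, held by Desmond Vargas.

Desmond Vargas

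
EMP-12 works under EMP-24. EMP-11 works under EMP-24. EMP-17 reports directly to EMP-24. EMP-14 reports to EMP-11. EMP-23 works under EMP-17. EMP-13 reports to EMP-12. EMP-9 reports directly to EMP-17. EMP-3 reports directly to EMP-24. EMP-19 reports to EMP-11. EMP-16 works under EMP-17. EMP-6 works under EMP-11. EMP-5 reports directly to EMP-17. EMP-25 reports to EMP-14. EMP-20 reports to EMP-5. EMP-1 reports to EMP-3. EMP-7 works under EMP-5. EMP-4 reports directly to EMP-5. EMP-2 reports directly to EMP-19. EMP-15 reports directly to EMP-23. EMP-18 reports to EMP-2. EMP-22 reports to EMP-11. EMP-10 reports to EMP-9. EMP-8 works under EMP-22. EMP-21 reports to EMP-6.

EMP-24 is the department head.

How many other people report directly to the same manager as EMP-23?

3

EMP-23 reports to EMP-17. EMP-17's other direct reports are EMP-9, EMP-16, EMP-5 — 3 peers.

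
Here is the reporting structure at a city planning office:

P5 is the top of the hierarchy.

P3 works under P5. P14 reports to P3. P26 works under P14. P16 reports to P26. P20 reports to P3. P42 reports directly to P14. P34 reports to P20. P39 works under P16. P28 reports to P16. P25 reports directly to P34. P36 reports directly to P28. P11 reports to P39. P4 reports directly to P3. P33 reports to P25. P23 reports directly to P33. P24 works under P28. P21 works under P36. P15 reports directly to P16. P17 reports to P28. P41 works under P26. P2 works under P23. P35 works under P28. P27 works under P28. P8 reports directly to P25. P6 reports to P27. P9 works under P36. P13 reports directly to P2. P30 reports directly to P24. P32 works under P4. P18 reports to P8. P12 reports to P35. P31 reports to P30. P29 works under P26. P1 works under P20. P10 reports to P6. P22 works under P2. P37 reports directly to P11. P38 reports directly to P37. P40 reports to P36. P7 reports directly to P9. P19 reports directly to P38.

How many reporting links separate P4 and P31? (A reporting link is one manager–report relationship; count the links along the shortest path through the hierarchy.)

8

P4 is 1 level below P3, and P31 is 7 levels below P3 (their lowest common manager). The shortest path runs up from P4 to P3 and back down to P31: 1 + 7 = 8 links.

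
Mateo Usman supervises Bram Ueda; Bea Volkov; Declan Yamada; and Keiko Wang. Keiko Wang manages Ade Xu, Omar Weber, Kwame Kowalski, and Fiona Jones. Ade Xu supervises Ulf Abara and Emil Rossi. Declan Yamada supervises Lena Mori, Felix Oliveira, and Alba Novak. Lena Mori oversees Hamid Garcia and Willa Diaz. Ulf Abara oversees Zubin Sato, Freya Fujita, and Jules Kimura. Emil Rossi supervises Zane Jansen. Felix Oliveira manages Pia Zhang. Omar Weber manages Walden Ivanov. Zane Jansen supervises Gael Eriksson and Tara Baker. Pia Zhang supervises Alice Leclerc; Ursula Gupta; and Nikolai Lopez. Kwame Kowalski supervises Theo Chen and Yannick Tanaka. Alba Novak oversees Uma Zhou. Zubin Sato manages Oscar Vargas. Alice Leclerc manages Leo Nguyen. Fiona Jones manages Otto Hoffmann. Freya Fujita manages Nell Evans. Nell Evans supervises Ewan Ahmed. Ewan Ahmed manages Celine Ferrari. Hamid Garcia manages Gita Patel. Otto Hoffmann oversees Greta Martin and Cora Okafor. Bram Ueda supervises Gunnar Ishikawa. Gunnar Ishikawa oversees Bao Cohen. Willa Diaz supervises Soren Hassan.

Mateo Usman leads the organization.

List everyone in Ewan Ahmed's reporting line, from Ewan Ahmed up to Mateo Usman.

Ewan Ahmed -> Nell Evans -> Freya Fujita -> Ulf Abara -> Ade Xu -> Keiko Wang -> Mateo Usman

Ewan Ahmed reports to Nell Evans. Nell Evans reports to Freya Fujita. Freya Fujita reports to Ulf Abara. Ulf Abara reports to Ade Xu. Ade Xu reports to Keiko Wang. Keiko Wang reports to Mateo Usman. Mateo Usman is at the top.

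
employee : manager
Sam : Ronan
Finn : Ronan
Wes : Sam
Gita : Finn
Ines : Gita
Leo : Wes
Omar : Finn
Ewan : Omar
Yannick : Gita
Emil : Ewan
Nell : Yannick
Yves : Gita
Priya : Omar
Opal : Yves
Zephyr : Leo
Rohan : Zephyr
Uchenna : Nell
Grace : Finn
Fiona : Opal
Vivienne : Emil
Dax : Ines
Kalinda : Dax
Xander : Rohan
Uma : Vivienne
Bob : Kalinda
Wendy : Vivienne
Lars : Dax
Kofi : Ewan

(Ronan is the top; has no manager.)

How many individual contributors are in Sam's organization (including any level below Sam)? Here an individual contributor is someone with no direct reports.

1

The only person in Sam's organization with no one reporting to them is Xander. That is 1.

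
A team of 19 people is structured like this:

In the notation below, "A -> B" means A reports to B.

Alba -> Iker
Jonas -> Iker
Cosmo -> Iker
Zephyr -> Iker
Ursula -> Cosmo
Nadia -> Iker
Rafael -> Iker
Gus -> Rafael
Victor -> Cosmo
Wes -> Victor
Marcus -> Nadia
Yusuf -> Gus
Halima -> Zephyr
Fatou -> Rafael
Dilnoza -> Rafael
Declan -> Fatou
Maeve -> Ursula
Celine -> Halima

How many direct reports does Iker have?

6

Iker directly manages Alba, Jonas, Cosmo, Zephyr, Nadia, Rafael. That is 6 direct reports.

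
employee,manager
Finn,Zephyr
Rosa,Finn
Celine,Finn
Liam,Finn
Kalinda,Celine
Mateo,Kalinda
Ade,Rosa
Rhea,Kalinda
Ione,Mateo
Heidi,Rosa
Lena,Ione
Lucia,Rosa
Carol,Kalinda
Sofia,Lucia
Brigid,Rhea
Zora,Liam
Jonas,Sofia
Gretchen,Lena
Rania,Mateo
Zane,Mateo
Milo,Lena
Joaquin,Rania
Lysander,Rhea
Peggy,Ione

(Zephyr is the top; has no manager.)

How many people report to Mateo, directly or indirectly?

8

Mateo directly manages Ione, Rania, Zane. Under Ione: Peggy, Lena, Milo, Gretchen (4). Under Rania: Joaquin (1). Zane has no reports. So Mateo's organization is 3 direct reports plus everyone under them: 5 + 2 + 1 = 8.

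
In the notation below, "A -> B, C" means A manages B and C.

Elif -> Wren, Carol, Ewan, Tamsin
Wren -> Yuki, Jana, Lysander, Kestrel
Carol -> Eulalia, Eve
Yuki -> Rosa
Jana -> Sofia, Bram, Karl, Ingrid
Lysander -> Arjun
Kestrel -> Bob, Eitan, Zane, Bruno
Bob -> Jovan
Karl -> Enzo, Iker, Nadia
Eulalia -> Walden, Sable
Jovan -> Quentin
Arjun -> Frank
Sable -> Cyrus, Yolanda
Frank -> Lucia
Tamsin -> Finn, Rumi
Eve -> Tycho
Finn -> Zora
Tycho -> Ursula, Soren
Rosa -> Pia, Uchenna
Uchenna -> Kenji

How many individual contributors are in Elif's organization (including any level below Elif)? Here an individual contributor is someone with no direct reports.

The people in Elif's organization with no one reporting to them are Rumi, Zora, Ewan, Soren, Ursula, Yolanda, Cyrus, Walden, Bruno, Zane, Eitan, Quentin, Lucia, Ingrid, Nadia, Iker, Enzo, Bram, Sofia, Kenji, Pia. That is 21.

21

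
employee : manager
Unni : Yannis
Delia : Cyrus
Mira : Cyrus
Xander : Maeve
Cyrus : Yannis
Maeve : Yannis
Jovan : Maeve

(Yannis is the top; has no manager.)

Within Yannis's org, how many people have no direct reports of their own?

The people in Yannis's organization with no one reporting to them are Delia, Mira, Unni, Xander, Jovan. That is 5.

5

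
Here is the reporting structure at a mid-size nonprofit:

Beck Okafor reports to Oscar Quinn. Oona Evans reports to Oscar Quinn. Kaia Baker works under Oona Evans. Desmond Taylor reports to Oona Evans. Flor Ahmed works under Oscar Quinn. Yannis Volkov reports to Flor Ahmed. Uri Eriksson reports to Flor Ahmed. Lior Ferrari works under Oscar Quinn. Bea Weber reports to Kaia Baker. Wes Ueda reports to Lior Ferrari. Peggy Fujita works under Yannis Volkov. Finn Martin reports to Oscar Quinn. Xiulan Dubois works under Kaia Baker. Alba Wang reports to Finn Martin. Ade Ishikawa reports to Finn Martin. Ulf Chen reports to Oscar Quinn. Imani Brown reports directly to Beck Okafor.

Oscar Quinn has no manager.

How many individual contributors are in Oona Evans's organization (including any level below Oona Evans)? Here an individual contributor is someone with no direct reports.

3

The people in Oona Evans's organization with no one reporting to them are Desmond Taylor, Xiulan Dubois, Bea Weber. That is 3.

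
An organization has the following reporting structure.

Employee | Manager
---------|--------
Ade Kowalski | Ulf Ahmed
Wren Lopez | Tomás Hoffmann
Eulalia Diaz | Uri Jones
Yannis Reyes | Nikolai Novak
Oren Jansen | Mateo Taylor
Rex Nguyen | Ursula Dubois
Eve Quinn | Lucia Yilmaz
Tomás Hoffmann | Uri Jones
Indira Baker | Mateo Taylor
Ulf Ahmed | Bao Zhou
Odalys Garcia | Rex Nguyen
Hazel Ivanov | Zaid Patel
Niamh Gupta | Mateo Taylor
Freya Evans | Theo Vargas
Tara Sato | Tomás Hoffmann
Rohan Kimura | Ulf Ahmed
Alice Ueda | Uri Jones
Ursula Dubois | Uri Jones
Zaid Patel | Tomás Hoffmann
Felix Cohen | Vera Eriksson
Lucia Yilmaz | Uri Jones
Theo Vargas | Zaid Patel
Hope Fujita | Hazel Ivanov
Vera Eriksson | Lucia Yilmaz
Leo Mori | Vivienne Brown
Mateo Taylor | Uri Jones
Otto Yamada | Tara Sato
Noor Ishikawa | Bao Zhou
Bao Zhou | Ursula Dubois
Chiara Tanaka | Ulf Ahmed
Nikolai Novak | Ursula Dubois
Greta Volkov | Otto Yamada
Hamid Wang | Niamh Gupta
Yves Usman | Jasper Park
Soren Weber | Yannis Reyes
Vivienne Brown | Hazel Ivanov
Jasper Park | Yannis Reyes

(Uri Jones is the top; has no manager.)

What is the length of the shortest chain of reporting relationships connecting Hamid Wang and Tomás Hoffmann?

4

Hamid Wang is 3 levels below Uri Jones, and Tomás Hoffmann is 1 level below Uri Jones (their lowest common manager). The shortest path runs up from Hamid Wang to Uri Jones and back down to Tomás Hoffmann: 3 + 1 = 4 links.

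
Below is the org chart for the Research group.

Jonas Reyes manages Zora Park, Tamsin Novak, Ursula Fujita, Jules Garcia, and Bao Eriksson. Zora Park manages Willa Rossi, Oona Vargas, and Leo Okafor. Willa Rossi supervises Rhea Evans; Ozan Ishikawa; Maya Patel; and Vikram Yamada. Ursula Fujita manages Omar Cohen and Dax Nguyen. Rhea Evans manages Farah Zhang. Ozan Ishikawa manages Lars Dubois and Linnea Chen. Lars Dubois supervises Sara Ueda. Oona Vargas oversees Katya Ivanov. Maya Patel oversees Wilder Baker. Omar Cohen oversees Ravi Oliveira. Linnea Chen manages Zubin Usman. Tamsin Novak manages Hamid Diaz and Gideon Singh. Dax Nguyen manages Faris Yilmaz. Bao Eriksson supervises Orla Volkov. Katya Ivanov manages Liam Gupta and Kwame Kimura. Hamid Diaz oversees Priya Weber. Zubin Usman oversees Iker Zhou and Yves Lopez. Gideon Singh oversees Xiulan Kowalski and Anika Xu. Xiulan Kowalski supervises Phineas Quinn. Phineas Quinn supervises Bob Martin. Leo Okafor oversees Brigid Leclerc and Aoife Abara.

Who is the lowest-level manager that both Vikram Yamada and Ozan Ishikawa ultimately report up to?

Willa Rossi

Vikram Yamada's chain of managers is Willa Rossi, Zora Park, Jonas Reyes. Ozan Ishikawa's chain of managers is Willa Rossi, Zora Park, Jonas Reyes. The first manager that appears in both chains is Willa Rossi.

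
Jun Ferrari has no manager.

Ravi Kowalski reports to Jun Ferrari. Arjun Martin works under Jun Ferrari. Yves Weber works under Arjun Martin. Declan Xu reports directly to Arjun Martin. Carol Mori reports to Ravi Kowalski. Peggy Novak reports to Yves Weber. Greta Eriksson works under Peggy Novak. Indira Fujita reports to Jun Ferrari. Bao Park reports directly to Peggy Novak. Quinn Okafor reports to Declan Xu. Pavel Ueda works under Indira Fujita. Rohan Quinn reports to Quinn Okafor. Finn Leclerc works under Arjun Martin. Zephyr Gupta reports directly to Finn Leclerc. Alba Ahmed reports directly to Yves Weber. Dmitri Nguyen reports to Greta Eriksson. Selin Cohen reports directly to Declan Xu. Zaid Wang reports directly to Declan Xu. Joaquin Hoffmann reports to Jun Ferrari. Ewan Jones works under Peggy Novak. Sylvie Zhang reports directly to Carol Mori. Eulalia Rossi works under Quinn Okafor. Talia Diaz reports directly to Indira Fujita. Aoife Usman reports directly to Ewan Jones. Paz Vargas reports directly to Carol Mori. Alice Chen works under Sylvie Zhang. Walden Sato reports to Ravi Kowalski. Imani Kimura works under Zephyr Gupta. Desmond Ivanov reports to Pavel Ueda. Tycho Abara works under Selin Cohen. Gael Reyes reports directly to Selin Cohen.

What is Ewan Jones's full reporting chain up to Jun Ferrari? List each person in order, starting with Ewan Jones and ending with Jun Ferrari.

Ewan Jones -> Peggy Novak -> Yves Weber -> Arjun Martin -> Jun Ferrari

Ewan Jones reports to Peggy Novak. Peggy Novak reports to Yves Weber. Yves Weber reports to Arjun Martin. Arjun Martin reports to Jun Ferrari. Jun Ferrari is at the top.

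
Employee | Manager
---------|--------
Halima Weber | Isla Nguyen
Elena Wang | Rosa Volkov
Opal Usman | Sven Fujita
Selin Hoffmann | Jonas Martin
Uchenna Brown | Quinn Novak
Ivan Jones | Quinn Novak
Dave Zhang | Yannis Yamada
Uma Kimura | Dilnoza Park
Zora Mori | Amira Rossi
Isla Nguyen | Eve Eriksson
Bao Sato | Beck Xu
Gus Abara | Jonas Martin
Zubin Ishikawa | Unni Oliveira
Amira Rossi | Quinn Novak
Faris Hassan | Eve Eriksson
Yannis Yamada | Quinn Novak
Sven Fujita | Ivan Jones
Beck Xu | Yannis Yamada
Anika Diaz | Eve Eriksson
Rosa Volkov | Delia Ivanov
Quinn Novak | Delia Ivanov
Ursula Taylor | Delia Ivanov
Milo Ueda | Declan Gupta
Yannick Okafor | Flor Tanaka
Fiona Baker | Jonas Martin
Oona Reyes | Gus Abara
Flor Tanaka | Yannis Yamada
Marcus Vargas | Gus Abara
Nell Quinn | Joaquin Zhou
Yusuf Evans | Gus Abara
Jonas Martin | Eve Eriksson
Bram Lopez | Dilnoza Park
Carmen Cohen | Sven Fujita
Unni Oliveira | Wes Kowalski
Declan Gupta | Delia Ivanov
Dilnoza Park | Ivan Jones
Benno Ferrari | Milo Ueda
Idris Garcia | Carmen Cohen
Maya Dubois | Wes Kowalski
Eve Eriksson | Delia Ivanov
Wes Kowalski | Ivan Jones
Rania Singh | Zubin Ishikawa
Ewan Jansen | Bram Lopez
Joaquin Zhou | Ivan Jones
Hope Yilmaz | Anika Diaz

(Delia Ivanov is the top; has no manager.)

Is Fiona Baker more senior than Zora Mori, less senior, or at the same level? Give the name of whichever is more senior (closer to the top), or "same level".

same level

Both Fiona Baker and Zora Mori are 3 levels below Delia Ivanov.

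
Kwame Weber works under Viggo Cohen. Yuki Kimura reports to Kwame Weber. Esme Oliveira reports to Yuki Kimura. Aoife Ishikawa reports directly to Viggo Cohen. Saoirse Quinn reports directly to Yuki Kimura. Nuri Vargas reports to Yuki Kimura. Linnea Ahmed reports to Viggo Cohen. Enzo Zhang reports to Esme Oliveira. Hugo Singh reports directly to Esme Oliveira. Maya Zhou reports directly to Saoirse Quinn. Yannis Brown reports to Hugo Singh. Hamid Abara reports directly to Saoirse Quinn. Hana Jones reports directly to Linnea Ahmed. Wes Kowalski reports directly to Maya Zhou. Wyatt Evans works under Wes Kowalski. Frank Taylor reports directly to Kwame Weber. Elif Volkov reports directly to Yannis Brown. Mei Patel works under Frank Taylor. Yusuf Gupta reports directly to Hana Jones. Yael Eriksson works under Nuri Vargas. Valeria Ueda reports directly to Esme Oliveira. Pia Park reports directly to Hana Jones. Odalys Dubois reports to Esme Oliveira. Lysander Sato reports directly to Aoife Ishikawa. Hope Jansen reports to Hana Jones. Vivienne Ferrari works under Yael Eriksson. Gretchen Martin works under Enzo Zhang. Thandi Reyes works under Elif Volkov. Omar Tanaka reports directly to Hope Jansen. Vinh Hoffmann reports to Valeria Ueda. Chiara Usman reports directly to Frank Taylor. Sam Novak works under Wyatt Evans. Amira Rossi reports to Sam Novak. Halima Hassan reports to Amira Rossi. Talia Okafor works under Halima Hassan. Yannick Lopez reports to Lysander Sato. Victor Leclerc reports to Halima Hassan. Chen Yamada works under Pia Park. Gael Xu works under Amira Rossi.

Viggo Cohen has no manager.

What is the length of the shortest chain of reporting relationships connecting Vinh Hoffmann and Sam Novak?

Vinh Hoffmann is 3 levels below Yuki Kimura, and Sam Novak is 5 levels below Yuki Kimura (their lowest common manager). The shortest path runs up from Vinh Hoffmann to Yuki Kimura and back down to Sam Novak: 3 + 5 = 8 links.

8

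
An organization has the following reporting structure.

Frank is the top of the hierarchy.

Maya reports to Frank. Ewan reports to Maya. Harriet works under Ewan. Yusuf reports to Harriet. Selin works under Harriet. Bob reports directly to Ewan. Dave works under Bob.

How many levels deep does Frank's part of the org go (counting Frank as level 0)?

4

The longest chain under Frank runs Frank → Maya → Ewan → Bob → Dave, which is 4 levels below Frank.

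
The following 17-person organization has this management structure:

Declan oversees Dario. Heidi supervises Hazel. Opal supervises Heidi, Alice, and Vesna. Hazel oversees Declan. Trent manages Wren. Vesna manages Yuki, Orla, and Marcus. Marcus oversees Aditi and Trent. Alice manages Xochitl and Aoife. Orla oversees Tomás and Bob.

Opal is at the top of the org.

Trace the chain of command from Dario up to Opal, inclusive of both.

Dario reports to Declan. Declan reports to Hazel. Hazel reports to Heidi. Heidi reports to Opal. Opal is at the top.

Dario -> Declan -> Hazel -> Heidi -> Opal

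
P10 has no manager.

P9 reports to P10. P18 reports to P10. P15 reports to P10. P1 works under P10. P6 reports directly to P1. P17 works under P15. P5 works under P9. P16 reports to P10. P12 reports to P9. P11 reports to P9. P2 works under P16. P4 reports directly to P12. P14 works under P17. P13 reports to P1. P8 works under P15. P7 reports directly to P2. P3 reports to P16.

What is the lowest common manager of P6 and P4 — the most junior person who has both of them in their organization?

P6's chain of managers is P1, P10. P4's chain of managers is P12, P9, P10. The first manager that appears in both chains is P10.

P10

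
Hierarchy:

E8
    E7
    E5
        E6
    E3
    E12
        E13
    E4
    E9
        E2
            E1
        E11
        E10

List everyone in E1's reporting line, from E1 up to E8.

E1 reports to E2. E2 reports to E9. E9 reports to E8. E8 is at the top.

E1 -> E2 -> E9 -> E8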